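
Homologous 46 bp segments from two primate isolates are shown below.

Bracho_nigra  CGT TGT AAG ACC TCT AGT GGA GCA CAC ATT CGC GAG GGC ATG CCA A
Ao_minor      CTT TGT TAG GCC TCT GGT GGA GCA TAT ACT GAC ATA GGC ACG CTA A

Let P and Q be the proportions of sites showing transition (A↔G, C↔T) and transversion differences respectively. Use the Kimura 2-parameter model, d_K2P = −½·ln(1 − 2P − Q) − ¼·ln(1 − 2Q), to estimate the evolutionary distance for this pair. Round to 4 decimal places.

The sequences differ at positions 2 (G/T, transversion), 7 (A/T, transversion), 10 (A/G, transition), 16 (A/G, transition), 25 (C/T, transition), 27 (C/T, transition), 29 (T/C, transition), 31 (C/G, transversion), 32 (G/A, transition), 34 (G/A, transition), 35 (A/T, transversion), 36 (G/A, transition), 41 (T/C, transition), 44 (C/T, transition).
Of the 14 differences, 10 transitions and 4 transversions over 46 sites: P = 10/46 = 0.217391, Q = 4/46 = 0.086957.
d = −0.5·ln(0.478261) − 0.25·ln(0.826086) = −0.5·(-0.737599) − 0.25·(-0.191056) = 0.4166.

0.4166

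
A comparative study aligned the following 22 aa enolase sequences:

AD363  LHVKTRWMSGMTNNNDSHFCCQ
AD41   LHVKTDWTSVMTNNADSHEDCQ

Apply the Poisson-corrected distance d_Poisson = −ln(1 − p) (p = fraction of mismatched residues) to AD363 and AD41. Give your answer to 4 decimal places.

0.3185

Differing sites — 6:R/D; 8:M/T; 10:G/V; 15:N/A; 19:F/E; 20:C/D.
p = 6/22 = 0.272727.
d = −ln(1 − 0.272727) = −ln(0.727273) = 0.3185.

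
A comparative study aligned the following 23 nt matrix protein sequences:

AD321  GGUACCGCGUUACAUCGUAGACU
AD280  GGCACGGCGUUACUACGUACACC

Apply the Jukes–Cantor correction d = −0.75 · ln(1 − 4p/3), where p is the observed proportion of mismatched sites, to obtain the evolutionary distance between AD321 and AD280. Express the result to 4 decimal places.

0.3206

Mismatches occur at site 3 (U→C), site 6 (C→G), site 14 (A→U), site 15 (U→A), site 20 (G→C), site 23 (U→C).
p = 6/23 = 0.260870.
d = −0.75 · ln(1 − (4/3)·0.260870) = −0.75 · ln(0.652173) = −0.75 · (-0.427445) = 0.3206.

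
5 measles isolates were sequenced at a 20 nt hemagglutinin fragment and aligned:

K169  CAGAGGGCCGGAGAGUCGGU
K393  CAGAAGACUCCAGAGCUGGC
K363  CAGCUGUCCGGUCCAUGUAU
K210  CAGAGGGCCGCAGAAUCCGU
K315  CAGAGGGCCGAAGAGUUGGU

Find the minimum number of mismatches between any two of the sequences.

2

Pairwise Hamming distances:
  K169 vs K393: 8
  K169 vs K363: 10
  K169 vs K210: 3
  K169 vs K315: 2
  K393 vs K363: 15
  K393 vs K210: 9
  K393 vs K315: 7
  K363 vs K210: 10
  K363 vs K315: 11
  K210 vs K315: 4
The smallest is 2, between K169 and K315.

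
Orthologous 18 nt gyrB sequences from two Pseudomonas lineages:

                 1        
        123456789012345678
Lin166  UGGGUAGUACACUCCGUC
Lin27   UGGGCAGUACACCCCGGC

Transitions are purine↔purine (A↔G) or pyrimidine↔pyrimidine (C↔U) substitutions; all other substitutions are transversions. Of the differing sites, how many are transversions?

1

Mismatches occur at site 5 (U/C, transition), site 13 (U/C, transition), site 17 (U/G, transversion).
Of the 3 differences, 2 transitions and 1 transversion, so the answer is 1.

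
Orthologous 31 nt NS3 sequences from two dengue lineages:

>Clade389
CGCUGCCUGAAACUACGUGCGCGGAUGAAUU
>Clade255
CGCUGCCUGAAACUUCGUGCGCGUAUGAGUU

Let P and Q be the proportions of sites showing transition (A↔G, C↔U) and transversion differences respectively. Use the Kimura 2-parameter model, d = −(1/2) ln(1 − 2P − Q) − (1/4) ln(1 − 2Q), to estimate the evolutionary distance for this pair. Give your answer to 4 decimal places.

0.1036

Mismatches occur at site 15 (A→U, transversion), site 24 (G→U, transversion), site 29 (A→G, transition).
Of the 3 differences, 1 transition and 2 transversions over 31 sites: P = 1/31 = 0.032258, Q = 2/31 = 0.064516.
d = −0.5·ln(0.870968) − 0.25·ln(0.870968) = −0.5·(-0.138150) − 0.25·(-0.138150) = 0.1036.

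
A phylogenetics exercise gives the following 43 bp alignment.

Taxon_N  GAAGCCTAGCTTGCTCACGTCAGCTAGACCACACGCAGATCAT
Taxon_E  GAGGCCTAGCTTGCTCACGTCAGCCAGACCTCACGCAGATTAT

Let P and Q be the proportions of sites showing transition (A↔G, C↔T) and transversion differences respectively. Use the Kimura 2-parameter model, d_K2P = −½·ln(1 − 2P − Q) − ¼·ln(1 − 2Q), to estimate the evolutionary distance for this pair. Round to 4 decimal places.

0.1007

The sequences differ at positions 3 (A/G, transition), 25 (T/C, transition), 31 (A/T, transversion), 41 (C/T, transition).
Of the 4 differences, 3 transitions and 1 transversion over 43 sites: P = 3/43 = 0.069767, Q = 1/43 = 0.023256.
d = −0.5·ln(0.837210) − 0.25·ln(0.953488) = −0.5·(-0.177680) − 0.25·(-0.047628) = 0.1007.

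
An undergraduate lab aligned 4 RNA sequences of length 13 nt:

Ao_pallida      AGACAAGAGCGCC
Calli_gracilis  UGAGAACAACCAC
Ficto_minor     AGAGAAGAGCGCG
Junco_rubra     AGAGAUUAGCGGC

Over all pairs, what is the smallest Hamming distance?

Pairwise Hamming distances:
  Ao_pallida vs Calli_gracilis: 6
  Ao_pallida vs Ficto_minor: 2
  Ao_pallida vs Junco_rubra: 4
  Calli_gracilis vs Ficto_minor: 6
  Calli_gracilis vs Junco_rubra: 6
  Ficto_minor vs Junco_rubra: 4
The smallest is 2, between Ao_pallida and Ficto_minor.

2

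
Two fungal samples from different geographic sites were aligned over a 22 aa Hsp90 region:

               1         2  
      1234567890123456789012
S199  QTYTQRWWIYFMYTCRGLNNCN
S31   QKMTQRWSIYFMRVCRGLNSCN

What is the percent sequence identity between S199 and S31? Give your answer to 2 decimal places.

72.73%

Mismatches occur at site 2 (T↔K), site 3 (Y↔M), site 8 (W↔S), site 13 (Y↔R), site 14 (T↔V), site 20 (N↔S).
16 of the 22 sites match, so the percent identity is 16/22 × 100 = 72.73%.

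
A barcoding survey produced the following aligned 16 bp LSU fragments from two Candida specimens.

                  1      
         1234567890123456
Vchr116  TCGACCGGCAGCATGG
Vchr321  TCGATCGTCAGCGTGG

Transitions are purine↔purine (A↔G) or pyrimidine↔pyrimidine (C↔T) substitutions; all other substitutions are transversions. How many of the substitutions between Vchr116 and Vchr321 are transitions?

Differing sites — 5:C/T (Ti); 8:G/T (Tv); 13:A/G (Ti).
Of the 3 differences, 2 transitions and 1 transversion, so the answer is 2.

2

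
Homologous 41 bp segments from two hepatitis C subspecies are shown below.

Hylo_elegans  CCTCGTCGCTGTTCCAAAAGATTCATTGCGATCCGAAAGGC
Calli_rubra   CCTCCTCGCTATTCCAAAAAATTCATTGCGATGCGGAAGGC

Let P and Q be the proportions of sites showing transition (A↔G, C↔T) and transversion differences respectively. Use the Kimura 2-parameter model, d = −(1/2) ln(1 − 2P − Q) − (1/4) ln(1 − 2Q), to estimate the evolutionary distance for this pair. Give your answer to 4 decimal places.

0.1342

Mismatches occur at site 5 (G↔C, transversion), site 11 (G↔A, transition), site 20 (G↔A, transition), site 33 (C↔G, transversion), site 36 (A↔G, transition).
Of the 5 differences, 3 transitions and 2 transversions over 41 sites: P = 3/41 = 0.073171, Q = 2/41 = 0.048780.
d = −0.5·ln(0.804878) − 0.25·ln(0.902440) = −0.5·(-0.217065) − 0.25·(-0.102653) = 0.1342.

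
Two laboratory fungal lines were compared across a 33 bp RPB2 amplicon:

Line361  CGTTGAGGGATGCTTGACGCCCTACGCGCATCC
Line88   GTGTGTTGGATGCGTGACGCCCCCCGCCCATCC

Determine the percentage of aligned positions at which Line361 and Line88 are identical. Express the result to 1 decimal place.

72.7%

The sequences differ at positions 1 (C/G), 2 (G/T), 3 (T/G), 6 (A/T), 7 (G/T), 14 (T/G), 23 (T/C), 24 (A/C), 28 (G/C).
24 of the 33 sites match, so the percent identity is 24/33 × 100 = 72.7%.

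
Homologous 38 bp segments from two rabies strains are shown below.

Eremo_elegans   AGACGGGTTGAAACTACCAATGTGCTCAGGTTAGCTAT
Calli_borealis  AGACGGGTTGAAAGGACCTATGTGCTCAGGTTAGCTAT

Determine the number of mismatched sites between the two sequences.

3

Mismatches occur at site 14 (C↔G), site 15 (T↔G), site 19 (A↔T).
That gives 3 mismatches out of 38 aligned sites, so the Hamming distance is 3.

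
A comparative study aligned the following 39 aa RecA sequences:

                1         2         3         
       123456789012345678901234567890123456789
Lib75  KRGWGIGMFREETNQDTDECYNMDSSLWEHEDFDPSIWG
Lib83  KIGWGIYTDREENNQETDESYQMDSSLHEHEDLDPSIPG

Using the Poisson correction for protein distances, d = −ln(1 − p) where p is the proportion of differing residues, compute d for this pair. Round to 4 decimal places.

0.3314

Differing sites — 2:R/I; 7:G/Y; 8:M/T; 9:F/D; 13:T/N; 16:D/E; 20:C/S; 22:N/Q; 28:W/H; 33:F/L; 38:W/P.
p = 11/39 = 0.282051.
d = −ln(1 − 0.282051) = −ln(0.717949) = 0.3314.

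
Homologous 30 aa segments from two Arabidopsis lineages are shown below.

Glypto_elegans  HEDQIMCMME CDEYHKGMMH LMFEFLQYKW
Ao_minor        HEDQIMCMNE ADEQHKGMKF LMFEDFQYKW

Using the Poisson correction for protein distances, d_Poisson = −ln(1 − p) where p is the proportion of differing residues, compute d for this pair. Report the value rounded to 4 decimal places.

The sequences differ at positions 9 (M/N), 11 (C/A), 14 (Y/Q), 19 (M/K), 20 (H/F), 25 (F/D), 26 (L/F).
p = 7/30 = 0.233333.
d = −ln(1 − 0.233333) = −ln(0.766667) = 0.2657.

0.2657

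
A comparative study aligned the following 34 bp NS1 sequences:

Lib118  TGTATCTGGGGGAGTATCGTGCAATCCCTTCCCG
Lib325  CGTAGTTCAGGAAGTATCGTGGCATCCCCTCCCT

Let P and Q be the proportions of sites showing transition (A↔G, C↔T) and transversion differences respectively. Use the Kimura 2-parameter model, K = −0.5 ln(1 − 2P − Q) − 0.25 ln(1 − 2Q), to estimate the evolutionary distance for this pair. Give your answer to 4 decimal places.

0.3780

Mismatches occur at site 1 (T/C, transition), site 5 (T/G, transversion), site 6 (C/T, transition), site 8 (G/C, transversion), site 9 (G/A, transition), site 12 (G/A, transition), site 22 (C/G, transversion), site 23 (A/C, transversion), site 29 (T/C, transition), site 34 (G/T, transversion).
Of the 10 differences, 5 transitions and 5 transversions over 34 sites: P = 5/34 = 0.147059, Q = 5/34 = 0.147059.
d = −0.5·ln(0.558823) − 0.25·ln(0.705882) = −0.5·(-0.581922) − 0.25·(-0.348307) = 0.3780.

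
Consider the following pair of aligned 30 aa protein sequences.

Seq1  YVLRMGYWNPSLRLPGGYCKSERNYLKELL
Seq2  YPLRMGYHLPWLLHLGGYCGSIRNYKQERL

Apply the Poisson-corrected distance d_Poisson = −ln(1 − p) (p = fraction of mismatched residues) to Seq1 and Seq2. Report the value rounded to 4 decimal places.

Mismatches occur at site 2 (V→P), site 8 (W→H), site 9 (N→L), site 11 (S→W), site 13 (R→L), site 14 (L→H), site 15 (P→L), site 20 (K→G), site 22 (E→I), site 26 (L→K), site 27 (K→Q), site 29 (L→R).
p = 12/30 = 0.400000.
d = −ln(1 − 0.400000) = −ln(0.600000) = 0.5108.

0.5108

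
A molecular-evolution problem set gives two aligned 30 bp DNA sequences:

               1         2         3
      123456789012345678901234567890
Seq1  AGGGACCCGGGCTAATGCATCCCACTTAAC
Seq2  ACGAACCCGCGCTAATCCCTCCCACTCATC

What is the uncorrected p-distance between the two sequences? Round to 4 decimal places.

0.2333

The sequences differ at positions 2 (G/C), 4 (G/A), 10 (G/C), 17 (G/C), 19 (A/C), 27 (T/C), 29 (A/T).
There are 7 differences over 30 sites, so p = 7/30 = 0.2333.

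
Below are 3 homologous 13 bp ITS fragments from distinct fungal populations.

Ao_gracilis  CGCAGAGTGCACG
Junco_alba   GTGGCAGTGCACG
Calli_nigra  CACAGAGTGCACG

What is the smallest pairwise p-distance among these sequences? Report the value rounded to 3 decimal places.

Pairwise Hamming distances:
  Ao_gracilis vs Junco_alba: 5
  Ao_gracilis vs Calli_nigra: 1
  Junco_alba vs Calli_nigra: 5
The smallest is 1 mismatch, between Ao_gracilis and Calli_nigra; p = 1/13 = 0.077.

0.077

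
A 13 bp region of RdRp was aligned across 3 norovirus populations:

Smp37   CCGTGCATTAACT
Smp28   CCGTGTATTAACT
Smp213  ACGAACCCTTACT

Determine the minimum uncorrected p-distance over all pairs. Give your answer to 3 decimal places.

0.077

Pairwise Hamming distances:
  Smp37 vs Smp28: 1
  Smp37 vs Smp213: 6
  Smp28 vs Smp213: 7
The smallest is 1 mismatch, between Smp37 and Smp28; p = 1/13 = 0.077.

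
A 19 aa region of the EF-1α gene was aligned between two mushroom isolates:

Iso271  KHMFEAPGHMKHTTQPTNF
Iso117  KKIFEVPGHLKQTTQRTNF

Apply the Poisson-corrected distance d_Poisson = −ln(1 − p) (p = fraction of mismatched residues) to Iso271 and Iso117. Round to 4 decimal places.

0.3795

The sequences differ at positions 2 (H/K), 3 (M/I), 6 (A/V), 10 (M/L), 12 (H/Q), 16 (P/R).
p = 6/19 = 0.315789.
d = −ln(1 − 0.315789) = −ln(0.684211) = 0.3795.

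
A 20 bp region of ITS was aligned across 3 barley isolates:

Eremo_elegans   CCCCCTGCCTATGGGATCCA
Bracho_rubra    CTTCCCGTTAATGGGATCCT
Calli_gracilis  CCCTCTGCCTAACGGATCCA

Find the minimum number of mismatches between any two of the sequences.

Pairwise Hamming distances:
  Eremo_elegans vs Bracho_rubra: 7
  Eremo_elegans vs Calli_gracilis: 3
  Bracho_rubra vs Calli_gracilis: 10
The smallest is 3, between Eremo_elegans and Calli_gracilis.

3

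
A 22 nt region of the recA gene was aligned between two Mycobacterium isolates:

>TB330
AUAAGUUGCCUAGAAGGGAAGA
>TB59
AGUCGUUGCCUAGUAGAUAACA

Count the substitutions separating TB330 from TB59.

Mismatches occur at site 2 (U/G), site 3 (A/U), site 4 (A/C), site 14 (A/U), site 17 (G/A), site 18 (G/U), site 21 (G/C).
That gives 7 mismatches out of 22 aligned sites, so the Hamming distance is 7.

7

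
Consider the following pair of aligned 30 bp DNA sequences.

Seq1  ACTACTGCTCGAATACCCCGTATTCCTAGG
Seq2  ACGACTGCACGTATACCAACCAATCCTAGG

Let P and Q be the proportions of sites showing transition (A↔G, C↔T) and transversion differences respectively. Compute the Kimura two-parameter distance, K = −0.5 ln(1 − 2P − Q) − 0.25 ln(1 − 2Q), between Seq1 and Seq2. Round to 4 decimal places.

The sequences differ at positions 3 (T/G, transversion), 9 (T/A, transversion), 12 (A/T, transversion), 18 (C/A, transversion), 19 (C/A, transversion), 20 (G/C, transversion), 21 (T/C, transition), 23 (T/A, transversion).
Of the 8 differences, 1 transition and 7 transversions over 30 sites: P = 1/30 = 0.033333, Q = 7/30 = 0.233333.
d = −0.5·ln(0.700001) − 0.25·ln(0.533334) = −0.5·(-0.356674) − 0.25·(-0.628607) = 0.3355.

0.3355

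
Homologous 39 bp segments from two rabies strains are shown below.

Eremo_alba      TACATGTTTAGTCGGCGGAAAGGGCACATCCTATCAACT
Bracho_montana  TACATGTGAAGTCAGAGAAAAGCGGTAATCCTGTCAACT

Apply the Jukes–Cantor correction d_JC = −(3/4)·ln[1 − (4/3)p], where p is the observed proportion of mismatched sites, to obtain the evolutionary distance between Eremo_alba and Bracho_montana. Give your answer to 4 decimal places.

The sequences differ at positions 8 (T/G), 9 (T/A), 14 (G/A), 16 (C/A), 18 (G/A), 23 (G/C), 25 (C/G), 26 (A/T), 27 (C/A), 33 (A/G).
p = 10/39 = 0.256410.
d = −0.75 · ln(1 − (4/3)·0.256410) = −0.75 · ln(0.658120) = −0.75 · (-0.418368) = 0.3138.

0.3138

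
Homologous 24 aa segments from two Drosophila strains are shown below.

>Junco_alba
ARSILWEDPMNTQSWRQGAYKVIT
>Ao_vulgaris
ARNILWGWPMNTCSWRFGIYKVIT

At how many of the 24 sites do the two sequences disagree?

Differing sites — 3:S/N; 7:E/G; 8:D/W; 13:Q/C; 17:Q/F; 19:A/I.
That gives 6 mismatches out of 24 aligned sites, so the Hamming distance is 6.

6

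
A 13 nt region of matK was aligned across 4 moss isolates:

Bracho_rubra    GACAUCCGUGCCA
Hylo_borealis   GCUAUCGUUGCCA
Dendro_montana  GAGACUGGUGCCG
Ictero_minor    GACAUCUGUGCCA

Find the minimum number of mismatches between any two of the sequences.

Pairwise Hamming distances:
  Bracho_rubra vs Hylo_borealis: 4
  Bracho_rubra vs Dendro_montana: 5
  Bracho_rubra vs Ictero_minor: 1
  Hylo_borealis vs Dendro_montana: 6
  Hylo_borealis vs Ictero_minor: 4
  Dendro_montana vs Ictero_minor: 5
The smallest is 1, between Bracho_rubra and Ictero_minor.

1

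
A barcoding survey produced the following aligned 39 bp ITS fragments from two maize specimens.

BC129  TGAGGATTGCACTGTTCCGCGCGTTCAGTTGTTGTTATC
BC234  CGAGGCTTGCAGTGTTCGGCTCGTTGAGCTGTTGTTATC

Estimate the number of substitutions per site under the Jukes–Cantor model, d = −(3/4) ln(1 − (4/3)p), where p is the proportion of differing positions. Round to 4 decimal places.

Mismatches occur at site 1 (T/C), site 6 (A/C), site 12 (C/G), site 18 (C/G), site 21 (G/T), site 26 (C/G), site 29 (T/C).
p = 7/39 = 0.179487.
d = −0.75 · ln(1 − (4/3)·0.179487) = −0.75 · ln(0.760684) = −0.75 · (-0.273537) = 0.2052.

0.2052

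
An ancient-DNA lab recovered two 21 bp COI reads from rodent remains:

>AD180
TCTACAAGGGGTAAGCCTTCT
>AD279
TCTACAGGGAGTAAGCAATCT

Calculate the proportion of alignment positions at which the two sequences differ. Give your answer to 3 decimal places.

0.190

Mismatches occur at site 7 (A↔G), site 10 (G↔A), site 17 (C↔A), site 18 (T↔A).
There are 4 differences over 21 sites, so p = 4/21 = 0.190.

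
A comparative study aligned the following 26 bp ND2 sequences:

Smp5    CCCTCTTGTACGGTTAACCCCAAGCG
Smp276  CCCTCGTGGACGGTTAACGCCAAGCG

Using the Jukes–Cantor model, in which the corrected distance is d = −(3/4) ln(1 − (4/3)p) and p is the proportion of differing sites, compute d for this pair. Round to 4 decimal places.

0.1253

Differing sites — 6:T/G; 9:T/G; 19:C/G.
p = 3/26 = 0.115385.
d = −0.75 · ln(1 − (4/3)·0.115385) = −0.75 · ln(0.846153) = −0.75 · (-0.167055) = 0.1253.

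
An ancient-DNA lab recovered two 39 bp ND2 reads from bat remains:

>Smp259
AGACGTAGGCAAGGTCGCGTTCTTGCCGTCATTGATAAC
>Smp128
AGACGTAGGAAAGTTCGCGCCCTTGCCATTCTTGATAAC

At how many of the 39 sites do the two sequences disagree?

The sequences differ at positions 10 (C/A), 14 (G/T), 20 (T/C), 21 (T/C), 28 (G/A), 30 (C/T), 31 (A/C).
That gives 7 mismatches out of 39 aligned sites, so the Hamming distance is 7.

7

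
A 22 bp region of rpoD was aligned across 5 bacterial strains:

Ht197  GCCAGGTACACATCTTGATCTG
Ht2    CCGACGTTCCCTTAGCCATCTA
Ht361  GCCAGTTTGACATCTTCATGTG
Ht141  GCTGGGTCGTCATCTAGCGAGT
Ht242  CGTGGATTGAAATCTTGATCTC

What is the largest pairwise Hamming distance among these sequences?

Pairwise Hamming distances:
  Ht197 vs Ht2: 11
  Ht197 vs Ht361: 5
  Ht197 vs Ht141: 11
  Ht197 vs Ht242: 9
  Ht2 vs Ht361: 12
  Ht2 vs Ht141: 17
  Ht2 vs Ht242: 14
  Ht361 vs Ht141: 12
  Ht361 vs Ht242: 9
  Ht141 vs Ht242: 12
The largest is 17, between Ht2 and Ht141.

17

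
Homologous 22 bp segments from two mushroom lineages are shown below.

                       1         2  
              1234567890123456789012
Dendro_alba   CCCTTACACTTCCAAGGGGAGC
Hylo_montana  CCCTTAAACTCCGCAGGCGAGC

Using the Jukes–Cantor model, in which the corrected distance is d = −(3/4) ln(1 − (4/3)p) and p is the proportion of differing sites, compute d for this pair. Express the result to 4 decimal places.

Differing sites — 7:C/A; 11:T/C; 13:C/G; 14:A/C; 18:G/C.
p = 5/22 = 0.227273.
d = −0.75 · ln(1 − (4/3)·0.227273) = −0.75 · ln(0.696969) = −0.75 · (-0.361014) = 0.2708.

0.2708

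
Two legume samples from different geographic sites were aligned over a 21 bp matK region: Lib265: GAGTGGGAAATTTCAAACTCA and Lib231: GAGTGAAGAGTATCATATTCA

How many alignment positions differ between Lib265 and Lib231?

7

The sequences differ at positions 6 (G/A), 7 (G/A), 8 (A/G), 10 (A/G), 12 (T/A), 16 (A/T), 18 (C/T).
That gives 7 mismatches out of 21 aligned sites, so the Hamming distance is 7.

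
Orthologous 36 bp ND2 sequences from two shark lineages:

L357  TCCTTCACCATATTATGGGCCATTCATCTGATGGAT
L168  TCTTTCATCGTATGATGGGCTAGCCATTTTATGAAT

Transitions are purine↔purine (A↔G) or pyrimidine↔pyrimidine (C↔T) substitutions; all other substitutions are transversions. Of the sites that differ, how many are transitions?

The sequences differ at positions 3 (C/T, transition), 8 (C/T, transition), 10 (A/G, transition), 14 (T/G, transversion), 21 (C/T, transition), 23 (T/G, transversion), 24 (T/C, transition), 28 (C/T, transition), 30 (G/T, transversion), 34 (G/A, transition).
Of the 10 differences, 7 transitions and 3 transversions, so the answer is 7.

7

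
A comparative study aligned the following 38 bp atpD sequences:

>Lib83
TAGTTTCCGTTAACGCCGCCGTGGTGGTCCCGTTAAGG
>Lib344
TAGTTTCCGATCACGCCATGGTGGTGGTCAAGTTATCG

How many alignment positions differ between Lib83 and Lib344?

9

Differing sites — 10:T/A; 12:A/C; 18:G/A; 19:C/T; 20:C/G; 30:C/A; 31:C/A; 36:A/T; 37:G/C.
That gives 9 mismatches out of 38 aligned sites, so the Hamming distance is 9.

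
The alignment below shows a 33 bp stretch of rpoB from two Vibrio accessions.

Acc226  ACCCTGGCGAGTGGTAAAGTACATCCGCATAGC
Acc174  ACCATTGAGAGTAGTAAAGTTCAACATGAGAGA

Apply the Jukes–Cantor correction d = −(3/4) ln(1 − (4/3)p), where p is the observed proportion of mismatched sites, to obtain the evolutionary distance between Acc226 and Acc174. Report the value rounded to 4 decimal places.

Mismatches occur at site 4 (C↔A), site 6 (G↔T), site 8 (C↔A), site 13 (G↔A), site 21 (A↔T), site 24 (T↔A), site 26 (C↔A), site 27 (G↔T), site 28 (C↔G), site 30 (T↔G), site 33 (C↔A).
p = 11/33 = 0.333333.
d = −0.75 · ln(1 − (4/3)·0.333333) = −0.75 · ln(0.555556) = −0.75 · (-0.587786) = 0.4408.

0.4408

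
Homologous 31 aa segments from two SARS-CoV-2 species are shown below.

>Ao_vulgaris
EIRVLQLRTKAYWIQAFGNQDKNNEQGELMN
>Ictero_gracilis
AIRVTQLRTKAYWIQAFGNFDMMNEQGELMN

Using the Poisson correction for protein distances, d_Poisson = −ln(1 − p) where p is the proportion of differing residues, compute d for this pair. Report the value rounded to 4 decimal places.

0.1759

The sequences differ at positions 1 (E/A), 5 (L/T), 20 (Q/F), 22 (K/M), 23 (N/M).
p = 5/31 = 0.161290.
d = −ln(1 − 0.161290) = −ln(0.838710) = 0.1759.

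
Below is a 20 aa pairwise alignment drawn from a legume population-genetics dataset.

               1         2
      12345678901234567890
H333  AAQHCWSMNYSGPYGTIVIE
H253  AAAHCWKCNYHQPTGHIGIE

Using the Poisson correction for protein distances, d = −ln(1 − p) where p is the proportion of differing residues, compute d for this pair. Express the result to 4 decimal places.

0.5108

The sequences differ at positions 3 (Q/A), 7 (S/K), 8 (M/C), 11 (S/H), 12 (G/Q), 14 (Y/T), 16 (T/H), 18 (V/G).
p = 8/20 = 0.400000.
d = −ln(1 − 0.400000) = −ln(0.600000) = 0.5108.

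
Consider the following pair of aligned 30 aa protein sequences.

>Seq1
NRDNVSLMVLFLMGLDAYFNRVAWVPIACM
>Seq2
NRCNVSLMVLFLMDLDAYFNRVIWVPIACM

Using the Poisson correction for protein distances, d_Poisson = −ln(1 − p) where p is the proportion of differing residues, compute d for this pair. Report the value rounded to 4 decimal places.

Differing sites — 3:D/C; 14:G/D; 23:A/I.
p = 3/30 = 0.100000.
d = −ln(1 − 0.100000) = −ln(0.900000) = 0.1054.

0.1054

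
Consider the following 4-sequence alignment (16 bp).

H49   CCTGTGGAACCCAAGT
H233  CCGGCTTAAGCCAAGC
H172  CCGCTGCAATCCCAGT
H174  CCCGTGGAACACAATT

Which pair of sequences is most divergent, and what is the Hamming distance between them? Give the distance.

8

Pairwise Hamming distances:
  H49 vs H233: 6
  H49 vs H172: 5
  H49 vs H174: 3
  H233 vs H172: 7
  H233 vs H174: 8
  H172 vs H174: 7
The largest is 8, between H233 and H174.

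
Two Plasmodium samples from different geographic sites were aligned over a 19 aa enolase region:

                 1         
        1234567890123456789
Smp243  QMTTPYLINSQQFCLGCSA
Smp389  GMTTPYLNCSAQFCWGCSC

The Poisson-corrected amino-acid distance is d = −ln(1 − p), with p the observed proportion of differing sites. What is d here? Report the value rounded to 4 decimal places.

Mismatches occur at site 1 (Q→G), site 8 (I→N), site 9 (N→C), site 11 (Q→A), site 15 (L→W), site 19 (A→C).
p = 6/19 = 0.315789.
d = −ln(1 − 0.315789) = −ln(0.684211) = 0.3795.

0.3795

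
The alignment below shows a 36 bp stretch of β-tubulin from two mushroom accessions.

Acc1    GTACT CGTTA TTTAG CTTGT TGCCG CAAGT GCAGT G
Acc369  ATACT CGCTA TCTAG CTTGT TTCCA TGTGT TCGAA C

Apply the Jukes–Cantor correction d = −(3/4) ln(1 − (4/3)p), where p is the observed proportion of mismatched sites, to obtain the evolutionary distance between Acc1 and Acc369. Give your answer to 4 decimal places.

0.4926

Differing sites — 1:G/A; 8:T/C; 12:T/C; 22:G/T; 25:G/A; 26:C/T; 27:A/G; 28:A/T; 31:G/T; 33:A/G; 34:G/A; 35:T/A; 36:G/C.
p = 13/36 = 0.361111.
d = −0.75 · ln(1 − (4/3)·0.361111) = −0.75 · ln(0.518519) = −0.75 · (-0.656779) = 0.4926.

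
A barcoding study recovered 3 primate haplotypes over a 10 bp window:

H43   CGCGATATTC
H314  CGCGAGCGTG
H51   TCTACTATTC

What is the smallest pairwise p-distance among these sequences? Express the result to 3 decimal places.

0.400

Pairwise Hamming distances:
  H43 vs H314: 4
  H43 vs H51: 5
  H314 vs H51: 9
The smallest is 4 mismatches, between H43 and H314; p = 4/10 = 0.400.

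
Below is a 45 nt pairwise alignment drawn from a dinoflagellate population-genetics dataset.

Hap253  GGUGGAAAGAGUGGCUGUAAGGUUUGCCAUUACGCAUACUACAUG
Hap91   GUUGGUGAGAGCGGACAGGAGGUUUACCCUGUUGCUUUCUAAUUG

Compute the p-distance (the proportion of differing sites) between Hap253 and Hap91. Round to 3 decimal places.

Differing sites — 2:G/U; 6:A/U; 7:A/G; 12:U/C; 15:C/A; 16:U/C; 17:G/A; 18:U/G; 19:A/G; 26:G/A; 29:A/C; 31:U/G; 32:A/U; 33:C/U; 36:A/U; 38:A/U; 42:C/A; 43:A/U.
There are 18 differences over 45 sites, so p = 18/45 = 0.400.

0.400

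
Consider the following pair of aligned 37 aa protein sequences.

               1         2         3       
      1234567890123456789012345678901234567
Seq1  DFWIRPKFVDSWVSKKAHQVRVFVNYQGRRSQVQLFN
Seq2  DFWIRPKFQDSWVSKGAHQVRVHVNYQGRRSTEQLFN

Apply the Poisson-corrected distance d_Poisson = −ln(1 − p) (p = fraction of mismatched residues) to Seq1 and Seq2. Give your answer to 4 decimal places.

Differing sites — 9:V/Q; 16:K/G; 23:F/H; 32:Q/T; 33:V/E.
p = 5/37 = 0.135135.
d = −ln(1 − 0.135135) = −ln(0.864865) = 0.1452.

0.1452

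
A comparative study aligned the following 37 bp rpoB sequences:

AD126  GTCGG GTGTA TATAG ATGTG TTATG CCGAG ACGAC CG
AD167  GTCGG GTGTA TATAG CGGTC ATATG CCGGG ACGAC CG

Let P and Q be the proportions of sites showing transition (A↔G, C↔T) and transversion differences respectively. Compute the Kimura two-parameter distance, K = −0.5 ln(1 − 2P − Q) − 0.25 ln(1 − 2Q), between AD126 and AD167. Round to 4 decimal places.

Differing sites — 16:A/C (Tv); 17:T/G (Tv); 20:G/C (Tv); 21:T/A (Tv); 29:A/G (Ti).
Of the 5 differences, 1 transition and 4 transversions over 37 sites: P = 1/37 = 0.027027, Q = 4/37 = 0.108108.
d = −0.5·ln(0.837838) − 0.25·ln(0.783784) = −0.5·(-0.176931) − 0.25·(-0.243622) = 0.1494.

0.1494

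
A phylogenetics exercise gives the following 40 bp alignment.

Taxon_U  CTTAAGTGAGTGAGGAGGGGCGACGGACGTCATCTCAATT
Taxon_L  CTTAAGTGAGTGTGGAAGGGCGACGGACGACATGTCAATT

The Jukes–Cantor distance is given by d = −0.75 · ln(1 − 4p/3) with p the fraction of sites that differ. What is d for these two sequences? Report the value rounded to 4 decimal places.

The sequences differ at positions 13 (A/T), 17 (G/A), 30 (T/A), 34 (C/G).
p = 4/40 = 0.100000.
d = −0.75 · ln(1 − (4/3)·0.100000) = −0.75 · ln(0.866667) = −0.75 · (-0.143100) = 0.1073.

0.1073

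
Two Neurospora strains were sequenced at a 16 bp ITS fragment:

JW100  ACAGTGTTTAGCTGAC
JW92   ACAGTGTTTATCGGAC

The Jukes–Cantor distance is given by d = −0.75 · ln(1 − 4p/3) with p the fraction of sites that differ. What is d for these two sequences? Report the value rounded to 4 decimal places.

Differing sites — 11:G/T; 13:T/G.
p = 2/16 = 0.125000.
d = −0.75 · ln(1 − (4/3)·0.125000) = −0.75 · ln(0.833333) = −0.75 · (-0.182322) = 0.1367.

0.1367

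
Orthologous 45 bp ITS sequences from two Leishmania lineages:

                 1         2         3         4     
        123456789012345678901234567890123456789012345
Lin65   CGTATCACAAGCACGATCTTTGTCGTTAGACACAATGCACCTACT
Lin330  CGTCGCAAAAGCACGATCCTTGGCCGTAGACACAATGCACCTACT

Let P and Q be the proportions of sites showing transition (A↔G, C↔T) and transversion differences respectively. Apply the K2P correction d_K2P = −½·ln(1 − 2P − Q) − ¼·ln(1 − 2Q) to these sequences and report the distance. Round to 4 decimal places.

The sequences differ at positions 4 (A/C, transversion), 5 (T/G, transversion), 8 (C/A, transversion), 19 (T/C, transition), 23 (T/G, transversion), 25 (G/C, transversion), 26 (T/G, transversion).
Of the 7 differences, 1 transition and 6 transversions over 45 sites: P = 1/45 = 0.022222, Q = 6/45 = 0.133333.
d = −0.5·ln(0.822223) − 0.25·ln(0.733334) = −0.5·(-0.195744) − 0.25·(-0.310154) = 0.1754.

0.1754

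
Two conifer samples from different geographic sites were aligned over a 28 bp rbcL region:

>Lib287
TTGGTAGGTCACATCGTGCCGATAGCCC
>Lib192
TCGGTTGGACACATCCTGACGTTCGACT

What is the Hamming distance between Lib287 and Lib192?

9

Mismatches occur at site 2 (T↔C), site 6 (A↔T), site 9 (T↔A), site 16 (G↔C), site 19 (C↔A), site 22 (A↔T), site 24 (A↔C), site 26 (C↔A), site 28 (C↔T).
That gives 9 mismatches out of 28 aligned sites, so the Hamming distance is 9.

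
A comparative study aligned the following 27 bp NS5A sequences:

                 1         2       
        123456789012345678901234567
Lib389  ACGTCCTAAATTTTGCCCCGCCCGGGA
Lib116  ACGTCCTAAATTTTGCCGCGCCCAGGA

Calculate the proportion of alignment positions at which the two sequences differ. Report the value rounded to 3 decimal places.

0.074

Mismatches occur at site 18 (C/G), site 24 (G/A).
There are 2 differences over 27 sites, so p = 2/27 = 0.074.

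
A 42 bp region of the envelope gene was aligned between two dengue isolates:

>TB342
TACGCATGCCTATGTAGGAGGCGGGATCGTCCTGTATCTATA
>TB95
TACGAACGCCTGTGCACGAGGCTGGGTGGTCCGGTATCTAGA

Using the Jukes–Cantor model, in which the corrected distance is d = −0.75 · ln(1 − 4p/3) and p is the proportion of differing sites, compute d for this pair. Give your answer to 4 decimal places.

0.2865

Mismatches occur at site 5 (C/A), site 7 (T/C), site 12 (A/G), site 15 (T/C), site 17 (G/C), site 23 (G/T), site 26 (A/G), site 28 (C/G), site 33 (T/G), site 41 (T/G).
p = 10/42 = 0.238095.
d = −0.75 · ln(1 − (4/3)·0.238095) = −0.75 · ln(0.682540) = −0.75 · (-0.381934) = 0.2865.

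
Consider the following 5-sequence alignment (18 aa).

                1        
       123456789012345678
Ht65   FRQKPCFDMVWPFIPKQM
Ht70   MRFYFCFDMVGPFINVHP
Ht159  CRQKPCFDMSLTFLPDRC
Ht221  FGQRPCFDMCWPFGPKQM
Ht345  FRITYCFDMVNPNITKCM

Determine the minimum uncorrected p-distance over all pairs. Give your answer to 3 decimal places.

0.222

Pairwise Hamming distances:
  Ht65 vs Ht70: 9
  Ht65 vs Ht159: 8
  Ht65 vs Ht221: 4
  Ht65 vs Ht345: 7
  Ht70 vs Ht159: 12
  Ht70 vs Ht221: 12
  Ht70 vs Ht345: 10
  Ht159 vs Ht221: 10
  Ht159 vs Ht345: 13
  Ht221 vs Ht345: 10
The smallest is 4 mismatches, between Ht65 and Ht221; p = 4/18 = 0.222.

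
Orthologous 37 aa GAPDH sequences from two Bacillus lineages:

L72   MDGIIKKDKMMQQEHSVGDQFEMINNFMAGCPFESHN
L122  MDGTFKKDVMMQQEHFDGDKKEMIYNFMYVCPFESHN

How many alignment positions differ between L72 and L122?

10

Differing sites — 4:I/T; 5:I/F; 9:K/V; 16:S/F; 17:V/D; 20:Q/K; 21:F/K; 25:N/Y; 29:A/Y; 30:G/V.
That gives 10 mismatches out of 37 aligned sites, so the Hamming distance is 10.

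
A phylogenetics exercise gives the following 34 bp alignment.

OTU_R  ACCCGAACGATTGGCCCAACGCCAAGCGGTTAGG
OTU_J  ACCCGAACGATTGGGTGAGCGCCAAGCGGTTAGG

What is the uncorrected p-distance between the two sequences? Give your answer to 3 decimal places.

Mismatches occur at site 15 (C→G), site 16 (C→T), site 17 (C→G), site 19 (A→G).
There are 4 differences over 34 sites, so p = 4/34 = 0.118.

0.118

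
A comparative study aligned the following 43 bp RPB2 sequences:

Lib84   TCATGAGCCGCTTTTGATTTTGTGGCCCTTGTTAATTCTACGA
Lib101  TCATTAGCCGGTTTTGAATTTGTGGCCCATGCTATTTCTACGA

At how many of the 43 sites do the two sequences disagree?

6

Mismatches occur at site 5 (G↔T), site 11 (C↔G), site 18 (T↔A), site 29 (T↔A), site 32 (T↔C), site 35 (A↔T).
That gives 6 mismatches out of 43 aligned sites, so the Hamming distance is 6.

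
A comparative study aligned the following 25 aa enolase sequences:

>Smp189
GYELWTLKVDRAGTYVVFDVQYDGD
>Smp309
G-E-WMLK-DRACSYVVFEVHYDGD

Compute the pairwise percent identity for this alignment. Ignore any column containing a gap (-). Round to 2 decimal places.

Excluding the 3 gap columns leaves 22 comparable sites.
Mismatches occur at site 6 (T/M), site 13 (G/C), site 14 (T/S), site 19 (D/E), site 21 (Q/H).
17 of the 22 comparable sites match, so the percent identity is 17/22 × 100 = 77.27%.

77.27%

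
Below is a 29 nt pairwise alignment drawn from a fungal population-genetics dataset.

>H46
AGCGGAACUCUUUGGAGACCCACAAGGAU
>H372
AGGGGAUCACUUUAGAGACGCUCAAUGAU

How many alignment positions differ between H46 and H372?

7

The sequences differ at positions 3 (C/G), 7 (A/U), 9 (U/A), 14 (G/A), 20 (C/G), 22 (A/U), 26 (G/U).
That gives 7 mismatches out of 29 aligned sites, so the Hamming distance is 7.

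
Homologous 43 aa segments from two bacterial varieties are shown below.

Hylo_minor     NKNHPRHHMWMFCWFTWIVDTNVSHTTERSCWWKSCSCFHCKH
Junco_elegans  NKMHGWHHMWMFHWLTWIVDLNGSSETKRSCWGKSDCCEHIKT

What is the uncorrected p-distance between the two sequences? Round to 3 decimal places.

0.372

Differing sites — 3:N/M; 5:P/G; 6:R/W; 13:C/H; 15:F/L; 21:T/L; 23:V/G; 25:H/S; 26:T/E; 28:E/K; 33:W/G; 36:C/D; 37:S/C; 39:F/E; 41:C/I; 43:H/T.
There are 16 differences over 43 sites, so p = 16/43 = 0.372.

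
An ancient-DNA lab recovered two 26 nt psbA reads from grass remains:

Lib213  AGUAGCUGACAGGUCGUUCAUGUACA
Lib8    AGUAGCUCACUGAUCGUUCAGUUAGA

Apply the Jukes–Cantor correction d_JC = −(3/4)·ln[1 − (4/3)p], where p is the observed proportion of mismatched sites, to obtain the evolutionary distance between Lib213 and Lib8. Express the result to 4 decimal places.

0.2758

The sequences differ at positions 8 (G/C), 11 (A/U), 13 (G/A), 21 (U/G), 22 (G/U), 25 (C/G).
p = 6/26 = 0.230769.
d = −0.75 · ln(1 − (4/3)·0.230769) = −0.75 · ln(0.692308) = −0.75 · (-0.367724) = 0.2758.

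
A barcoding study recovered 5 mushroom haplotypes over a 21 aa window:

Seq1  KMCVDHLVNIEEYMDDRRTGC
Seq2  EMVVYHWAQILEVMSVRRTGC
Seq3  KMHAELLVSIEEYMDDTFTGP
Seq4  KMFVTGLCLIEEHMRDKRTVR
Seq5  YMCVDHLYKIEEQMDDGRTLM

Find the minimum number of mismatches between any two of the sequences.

7

Pairwise Hamming distances:
  Seq1 vs Seq2: 10
  Seq1 vs Seq3: 8
  Seq1 vs Seq4: 10
  Seq1 vs Seq5: 7
  Seq2 vs Seq3: 15
  Seq2 vs Seq4: 14
  Seq2 vs Seq5: 13
  Seq3 vs Seq4: 12
  Seq3 vs Seq5: 12
  Seq4 vs Seq5: 11
The smallest is 7, between Seq1 and Seq5.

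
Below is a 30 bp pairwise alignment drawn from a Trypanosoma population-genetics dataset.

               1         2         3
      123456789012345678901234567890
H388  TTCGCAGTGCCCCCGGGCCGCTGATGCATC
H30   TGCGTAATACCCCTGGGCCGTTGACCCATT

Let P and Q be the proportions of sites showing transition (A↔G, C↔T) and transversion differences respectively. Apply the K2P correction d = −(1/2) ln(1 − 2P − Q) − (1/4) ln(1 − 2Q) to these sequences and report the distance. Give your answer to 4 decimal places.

0.4168

Differing sites — 2:T/G (Tv); 5:C/T (Ti); 7:G/A (Ti); 9:G/A (Ti); 14:C/T (Ti); 21:C/T (Ti); 25:T/C (Ti); 26:G/C (Tv); 30:C/T (Ti).
Of the 9 differences, 7 transitions and 2 transversions over 30 sites: P = 7/30 = 0.233333, Q = 2/30 = 0.066667.
d = −0.5·ln(0.466667) − 0.25·ln(0.866666) = −0.5·(-0.762139) − 0.25·(-0.143102) = 0.4168.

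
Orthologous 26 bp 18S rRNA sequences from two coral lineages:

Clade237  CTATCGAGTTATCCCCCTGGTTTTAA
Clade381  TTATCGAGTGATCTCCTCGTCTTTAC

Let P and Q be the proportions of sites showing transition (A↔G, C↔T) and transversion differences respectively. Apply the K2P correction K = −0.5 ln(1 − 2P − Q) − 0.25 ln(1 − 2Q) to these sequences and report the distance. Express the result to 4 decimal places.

Differing sites — 1:C/T (Ti); 10:T/G (Tv); 14:C/T (Ti); 17:C/T (Ti); 18:T/C (Ti); 20:G/T (Tv); 21:T/C (Ti); 26:A/C (Tv).
Of the 8 differences, 5 transitions and 3 transversions over 26 sites: P = 5/26 = 0.192308, Q = 3/26 = 0.115385.
d = −0.5·ln(0.499999) − 0.25·ln(0.769230) = −0.5·(-0.693149) − 0.25·(-0.262365) = 0.4122.

0.4122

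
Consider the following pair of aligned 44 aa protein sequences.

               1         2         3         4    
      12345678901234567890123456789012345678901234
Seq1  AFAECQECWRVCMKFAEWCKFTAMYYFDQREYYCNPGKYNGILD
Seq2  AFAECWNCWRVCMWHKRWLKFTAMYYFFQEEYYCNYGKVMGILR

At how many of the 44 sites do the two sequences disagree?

Differing sites — 6:Q/W; 7:E/N; 14:K/W; 15:F/H; 16:A/K; 17:E/R; 19:C/L; 28:D/F; 30:R/E; 36:P/Y; 39:Y/V; 40:N/M; 44:D/R.
That gives 13 mismatches out of 44 aligned sites, so the Hamming distance is 13.

13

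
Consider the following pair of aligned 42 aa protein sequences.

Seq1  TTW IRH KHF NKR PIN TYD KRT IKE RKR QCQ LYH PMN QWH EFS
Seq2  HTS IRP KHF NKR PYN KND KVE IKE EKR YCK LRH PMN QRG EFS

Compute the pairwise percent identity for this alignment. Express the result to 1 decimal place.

66.7%

Differing sites — 1:T/H; 3:W/S; 6:H/P; 14:I/Y; 16:T/K; 17:Y/N; 20:R/V; 21:T/E; 25:R/E; 28:Q/Y; 30:Q/K; 32:Y/R; 38:W/R; 39:H/G.
28 of the 42 sites match, so the percent identity is 28/42 × 100 = 66.7%.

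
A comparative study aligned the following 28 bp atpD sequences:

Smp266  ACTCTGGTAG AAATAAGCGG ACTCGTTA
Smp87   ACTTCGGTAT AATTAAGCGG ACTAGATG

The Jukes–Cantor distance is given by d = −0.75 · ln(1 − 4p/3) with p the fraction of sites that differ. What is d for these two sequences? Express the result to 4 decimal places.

Mismatches occur at site 4 (C↔T), site 5 (T↔C), site 10 (G↔T), site 13 (A↔T), site 24 (C↔A), site 26 (T↔A), site 28 (A↔G).
p = 7/28 = 0.250000.
d = −0.75 · ln(1 − (4/3)·0.250000) = −0.75 · ln(0.666667) = −0.75 · (-0.405465) = 0.3041.

0.3041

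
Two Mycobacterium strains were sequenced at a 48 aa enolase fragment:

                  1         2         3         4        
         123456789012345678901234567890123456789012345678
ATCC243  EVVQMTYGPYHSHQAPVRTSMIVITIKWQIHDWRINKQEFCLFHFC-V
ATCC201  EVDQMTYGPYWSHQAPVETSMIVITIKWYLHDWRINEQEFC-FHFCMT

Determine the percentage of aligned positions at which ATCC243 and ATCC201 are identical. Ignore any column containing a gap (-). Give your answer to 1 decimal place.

84.8%

Excluding the 2 gap columns leaves 46 comparable sites.
The sequences differ at positions 3 (V/D), 11 (H/W), 18 (R/E), 29 (Q/Y), 30 (I/L), 37 (K/E), 48 (V/T).
39 of the 46 comparable sites match, so the percent identity is 39/46 × 100 = 84.8%.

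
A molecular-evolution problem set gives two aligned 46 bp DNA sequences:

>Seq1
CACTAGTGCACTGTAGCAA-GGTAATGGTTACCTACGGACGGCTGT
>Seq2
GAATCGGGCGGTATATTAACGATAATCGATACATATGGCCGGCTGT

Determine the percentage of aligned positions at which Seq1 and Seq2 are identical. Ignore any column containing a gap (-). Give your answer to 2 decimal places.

66.67%

Excluding the 1 gap column leaves 45 comparable sites.
The sequences differ at positions 1 (C/G), 3 (C/A), 5 (A/C), 7 (T/G), 10 (A/G), 11 (C/G), 13 (G/A), 16 (G/T), 17 (C/T), 22 (G/A), 27 (G/C), 29 (T/A), 33 (C/A), 36 (C/T), 39 (A/C).
30 of the 45 comparable sites match, so the percent identity is 30/45 × 100 = 66.67%.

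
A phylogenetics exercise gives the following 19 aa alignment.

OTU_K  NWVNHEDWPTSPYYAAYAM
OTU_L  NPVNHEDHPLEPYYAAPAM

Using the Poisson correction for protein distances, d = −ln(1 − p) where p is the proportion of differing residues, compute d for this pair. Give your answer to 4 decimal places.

0.3054

Differing sites — 2:W/P; 8:W/H; 10:T/L; 11:S/E; 17:Y/P.
p = 5/19 = 0.263158.
d = −ln(1 − 0.263158) = −ln(0.736842) = 0.3054.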